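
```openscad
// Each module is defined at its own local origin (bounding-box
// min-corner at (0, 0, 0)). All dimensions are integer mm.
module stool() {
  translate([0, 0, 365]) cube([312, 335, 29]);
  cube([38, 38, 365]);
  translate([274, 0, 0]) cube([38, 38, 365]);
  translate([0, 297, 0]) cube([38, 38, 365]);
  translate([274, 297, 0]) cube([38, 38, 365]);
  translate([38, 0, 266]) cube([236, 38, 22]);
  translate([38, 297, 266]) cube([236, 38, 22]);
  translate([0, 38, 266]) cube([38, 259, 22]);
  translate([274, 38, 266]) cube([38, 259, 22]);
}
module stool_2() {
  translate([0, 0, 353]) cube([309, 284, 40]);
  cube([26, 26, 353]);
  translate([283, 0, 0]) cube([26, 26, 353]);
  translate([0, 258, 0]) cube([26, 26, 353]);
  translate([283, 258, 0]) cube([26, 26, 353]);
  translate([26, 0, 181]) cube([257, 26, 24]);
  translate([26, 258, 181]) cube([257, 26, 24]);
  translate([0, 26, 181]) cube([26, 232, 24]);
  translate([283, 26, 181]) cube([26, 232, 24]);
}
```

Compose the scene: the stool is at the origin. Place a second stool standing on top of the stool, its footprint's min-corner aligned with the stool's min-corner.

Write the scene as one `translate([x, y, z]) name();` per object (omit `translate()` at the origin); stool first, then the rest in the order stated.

stool();
translate([0, 0, 394]) stool_2();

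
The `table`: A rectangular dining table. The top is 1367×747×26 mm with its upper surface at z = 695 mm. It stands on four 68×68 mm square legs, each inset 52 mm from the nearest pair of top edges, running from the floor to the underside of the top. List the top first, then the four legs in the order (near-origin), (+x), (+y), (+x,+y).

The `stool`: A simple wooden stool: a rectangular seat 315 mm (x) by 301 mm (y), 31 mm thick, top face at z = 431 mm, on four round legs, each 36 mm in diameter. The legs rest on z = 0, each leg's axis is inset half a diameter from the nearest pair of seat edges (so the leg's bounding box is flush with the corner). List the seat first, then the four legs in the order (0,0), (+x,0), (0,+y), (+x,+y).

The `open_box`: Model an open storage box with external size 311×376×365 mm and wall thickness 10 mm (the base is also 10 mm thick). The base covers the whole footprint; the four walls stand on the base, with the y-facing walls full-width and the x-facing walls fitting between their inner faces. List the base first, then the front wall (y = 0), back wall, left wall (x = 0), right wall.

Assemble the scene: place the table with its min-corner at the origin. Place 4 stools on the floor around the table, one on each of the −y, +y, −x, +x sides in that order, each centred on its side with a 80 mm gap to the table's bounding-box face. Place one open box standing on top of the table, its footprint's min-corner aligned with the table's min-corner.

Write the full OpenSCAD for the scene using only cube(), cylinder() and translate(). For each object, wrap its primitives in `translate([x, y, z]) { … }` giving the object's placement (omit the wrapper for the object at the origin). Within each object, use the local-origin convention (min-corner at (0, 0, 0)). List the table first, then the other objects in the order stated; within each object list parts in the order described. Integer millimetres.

translate([0, 0, 669]) cube([1367, 747, 26]);
translate([52, 52, 0]) cube([68, 68, 669]);
translate([1247, 52, 0]) cube([68, 68, 669]);
translate([52, 627, 0]) cube([68, 68, 669]);
translate([1247, 627, 0]) cube([68, 68, 669]);
translate([526, -381, 0]) {
  translate([0, 0, 400]) cube([315, 301, 31]);
  translate([18, 18, 0]) cylinder(h = 400, r = 18);
  translate([297, 18, 0]) cylinder(h = 400, r = 18);
  translate([18, 283, 0]) cylinder(h = 400, r = 18);
  translate([297, 283, 0]) cylinder(h = 400, r = 18);
}
translate([526, 827, 0]) {
  translate([0, 0, 400]) cube([315, 301, 31]);
  translate([18, 18, 0]) cylinder(h = 400, r = 18);
  translate([297, 18, 0]) cylinder(h = 400, r = 18);
  translate([18, 283, 0]) cylinder(h = 400, r = 18);
  translate([297, 283, 0]) cylinder(h = 400, r = 18);
}
translate([-395, 223, 0]) {
  translate([0, 0, 400]) cube([315, 301, 31]);
  translate([18, 18, 0]) cylinder(h = 400, r = 18);
  translate([297, 18, 0]) cylinder(h = 400, r = 18);
  translate([18, 283, 0]) cylinder(h = 400, r = 18);
  translate([297, 283, 0]) cylinder(h = 400, r = 18);
}
translate([1447, 223, 0]) {
  translate([0, 0, 400]) cube([315, 301, 31]);
  translate([18, 18, 0]) cylinder(h = 400, r = 18);
  translate([297, 18, 0]) cylinder(h = 400, r = 18);
  translate([18, 283, 0]) cylinder(h = 400, r = 18);
  translate([297, 283, 0]) cylinder(h = 400, r = 18);
}
translate([0, 0, 695]) {
  cube([311, 376, 10]);
  translate([0, 0, 10]) cube([311, 10, 355]);
  translate([0, 366, 10]) cube([311, 10, 355]);
  translate([0, 10, 10]) cube([10, 356, 355]);
  translate([301, 10, 10]) cube([10, 356, 355]);
}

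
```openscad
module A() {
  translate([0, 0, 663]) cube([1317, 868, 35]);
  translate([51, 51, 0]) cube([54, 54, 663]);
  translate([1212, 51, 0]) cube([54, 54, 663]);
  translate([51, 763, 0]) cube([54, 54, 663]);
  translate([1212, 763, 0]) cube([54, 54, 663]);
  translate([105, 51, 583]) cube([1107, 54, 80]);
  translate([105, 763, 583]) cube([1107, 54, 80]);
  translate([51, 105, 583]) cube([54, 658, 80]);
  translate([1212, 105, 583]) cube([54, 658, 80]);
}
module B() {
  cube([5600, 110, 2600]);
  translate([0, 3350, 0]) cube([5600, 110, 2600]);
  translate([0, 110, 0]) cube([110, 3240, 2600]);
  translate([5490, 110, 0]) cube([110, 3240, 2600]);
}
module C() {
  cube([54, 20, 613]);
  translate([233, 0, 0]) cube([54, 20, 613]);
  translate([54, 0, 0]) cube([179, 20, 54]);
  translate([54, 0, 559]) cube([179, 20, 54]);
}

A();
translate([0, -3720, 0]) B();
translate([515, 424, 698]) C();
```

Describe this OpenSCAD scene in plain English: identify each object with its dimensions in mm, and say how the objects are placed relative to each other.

A is a table with a 1317×868 mm rectangular top, 35 mm thick, top surface at z = 698 mm, supported by four 54×54 mm square legs, each inset 51 mm from the nearest pair of top edges, running from the floor. Four apron rails, 54 mm thick and 80 mm tall, run between adjacent legs with their top edges flush with the underside of the top and their outer faces flush with the legs' outer faces.

B is the wall frame of a small rectangular building: four walls, each 2600 mm tall and 110 mm thick, enclosing a footprint 5600 mm (x) by 3460 mm (y) outside-to-outside, with no floor or roof. The front and back walls (the −y and +y sides) span the full width; the two side walls fit between them.

C is a picture frame with a 179×505 mm rectangular opening (x by z) and a uniform 54 mm border on every side. Frame depth is 20 mm along y. It is built from two vertical stiles running the full outside height and two horizontal rails spanning the gap between the stiles.

The house frame is on the floor beside the table on its −y side. The picture frame is on top of the table, centred.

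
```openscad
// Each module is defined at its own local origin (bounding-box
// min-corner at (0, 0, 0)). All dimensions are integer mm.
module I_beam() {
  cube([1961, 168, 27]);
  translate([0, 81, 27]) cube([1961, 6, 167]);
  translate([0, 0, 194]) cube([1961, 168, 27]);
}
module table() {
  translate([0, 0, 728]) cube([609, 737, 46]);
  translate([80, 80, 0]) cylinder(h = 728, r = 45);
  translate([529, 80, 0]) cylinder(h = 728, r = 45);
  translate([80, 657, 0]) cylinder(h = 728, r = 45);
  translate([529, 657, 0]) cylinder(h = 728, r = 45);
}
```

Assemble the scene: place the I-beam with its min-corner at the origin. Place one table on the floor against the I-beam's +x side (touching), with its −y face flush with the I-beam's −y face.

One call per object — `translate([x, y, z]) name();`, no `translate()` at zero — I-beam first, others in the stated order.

I_beam();
translate([1961, 0, 0]) table();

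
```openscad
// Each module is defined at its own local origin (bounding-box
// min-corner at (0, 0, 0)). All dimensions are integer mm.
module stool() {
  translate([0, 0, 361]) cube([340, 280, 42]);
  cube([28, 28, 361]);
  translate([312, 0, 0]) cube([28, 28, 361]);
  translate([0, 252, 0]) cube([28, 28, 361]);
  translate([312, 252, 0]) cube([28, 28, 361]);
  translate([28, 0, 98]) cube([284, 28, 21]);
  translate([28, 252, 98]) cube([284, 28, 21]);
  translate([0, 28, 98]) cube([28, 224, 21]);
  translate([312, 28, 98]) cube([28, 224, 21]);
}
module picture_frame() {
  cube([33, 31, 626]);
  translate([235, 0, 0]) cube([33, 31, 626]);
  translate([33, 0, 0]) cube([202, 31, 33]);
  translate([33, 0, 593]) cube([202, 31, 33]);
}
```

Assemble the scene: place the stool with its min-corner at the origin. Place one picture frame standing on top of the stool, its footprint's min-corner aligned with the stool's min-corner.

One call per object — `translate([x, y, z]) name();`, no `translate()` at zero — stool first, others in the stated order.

stool();
translate([0, 0, 403]) picture_frame();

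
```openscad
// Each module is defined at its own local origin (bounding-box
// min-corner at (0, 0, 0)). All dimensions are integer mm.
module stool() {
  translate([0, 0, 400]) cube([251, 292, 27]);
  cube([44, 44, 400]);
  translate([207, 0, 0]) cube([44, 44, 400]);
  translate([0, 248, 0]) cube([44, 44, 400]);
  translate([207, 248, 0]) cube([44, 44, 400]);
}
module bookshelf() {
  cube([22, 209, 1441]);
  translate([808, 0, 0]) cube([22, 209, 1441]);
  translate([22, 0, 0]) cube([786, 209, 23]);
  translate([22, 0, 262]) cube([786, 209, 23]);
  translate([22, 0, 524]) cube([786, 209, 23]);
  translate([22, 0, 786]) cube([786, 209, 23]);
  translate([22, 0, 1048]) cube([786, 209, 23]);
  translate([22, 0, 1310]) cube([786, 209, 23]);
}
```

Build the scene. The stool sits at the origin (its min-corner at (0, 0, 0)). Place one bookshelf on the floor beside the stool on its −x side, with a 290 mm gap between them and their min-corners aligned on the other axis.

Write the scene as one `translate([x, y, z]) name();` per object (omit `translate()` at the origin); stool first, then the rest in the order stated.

stool();
translate([-1120, 0, 0]) bookshelf();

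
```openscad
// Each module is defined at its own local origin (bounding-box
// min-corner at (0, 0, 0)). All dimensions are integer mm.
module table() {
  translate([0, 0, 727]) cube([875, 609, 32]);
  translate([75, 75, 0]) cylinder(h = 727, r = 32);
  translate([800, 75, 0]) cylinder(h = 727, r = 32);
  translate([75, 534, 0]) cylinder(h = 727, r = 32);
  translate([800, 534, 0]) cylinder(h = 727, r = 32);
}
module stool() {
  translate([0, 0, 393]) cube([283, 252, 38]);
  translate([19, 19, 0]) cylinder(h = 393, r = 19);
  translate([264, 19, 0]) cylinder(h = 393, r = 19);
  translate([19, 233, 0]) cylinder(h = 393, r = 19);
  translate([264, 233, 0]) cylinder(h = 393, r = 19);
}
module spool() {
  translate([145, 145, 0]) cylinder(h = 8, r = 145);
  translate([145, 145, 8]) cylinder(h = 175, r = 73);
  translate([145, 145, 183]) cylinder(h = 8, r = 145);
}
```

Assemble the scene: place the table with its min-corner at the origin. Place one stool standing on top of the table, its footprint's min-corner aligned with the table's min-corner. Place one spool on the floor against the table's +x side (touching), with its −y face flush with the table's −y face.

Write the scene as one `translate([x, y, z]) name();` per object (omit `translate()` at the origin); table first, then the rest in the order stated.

table();
translate([0, 0, 759]) stool();
translate([875, 0, 0]) spool();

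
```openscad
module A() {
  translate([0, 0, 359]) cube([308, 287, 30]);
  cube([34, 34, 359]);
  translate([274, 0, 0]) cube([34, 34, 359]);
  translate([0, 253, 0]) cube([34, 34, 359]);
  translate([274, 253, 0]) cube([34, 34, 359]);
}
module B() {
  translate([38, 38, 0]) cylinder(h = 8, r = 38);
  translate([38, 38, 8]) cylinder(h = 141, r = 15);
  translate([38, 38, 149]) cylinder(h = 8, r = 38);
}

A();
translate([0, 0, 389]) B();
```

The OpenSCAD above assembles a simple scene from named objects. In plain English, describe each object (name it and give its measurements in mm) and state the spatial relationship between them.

A is a four-legged stool. The seat is a 308×287×30 mm slab whose top surface is at z = 389 mm; four square legs, each 34×34 mm in cross-section, run from the floor (z = 0) to the underside of the seat, each flush with a corner of the seat.

B is a spool: two coaxial disc flanges of radius 38 mm and thickness 8 mm, joined by a core cylinder of radius 15 mm and height 141 mm. The lower flange rests on z = 0 and the three cylinders share a vertical axis.

The spool is on top of the stool.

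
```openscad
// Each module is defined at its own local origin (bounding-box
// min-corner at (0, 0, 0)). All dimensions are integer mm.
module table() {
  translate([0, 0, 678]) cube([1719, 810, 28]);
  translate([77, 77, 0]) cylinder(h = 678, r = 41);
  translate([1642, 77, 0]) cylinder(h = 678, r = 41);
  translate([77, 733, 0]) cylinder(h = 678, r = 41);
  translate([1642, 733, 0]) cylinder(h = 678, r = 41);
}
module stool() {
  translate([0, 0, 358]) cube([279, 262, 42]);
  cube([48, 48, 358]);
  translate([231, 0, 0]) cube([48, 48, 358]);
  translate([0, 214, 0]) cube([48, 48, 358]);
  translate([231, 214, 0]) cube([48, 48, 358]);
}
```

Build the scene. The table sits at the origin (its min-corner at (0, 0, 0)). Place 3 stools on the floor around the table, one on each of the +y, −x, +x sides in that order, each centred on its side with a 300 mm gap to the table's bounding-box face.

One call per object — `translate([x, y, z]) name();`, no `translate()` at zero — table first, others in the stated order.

table();
translate([720, 1110, 0]) stool();
translate([-579, 274, 0]) stool();
translate([2019, 274, 0]) stool();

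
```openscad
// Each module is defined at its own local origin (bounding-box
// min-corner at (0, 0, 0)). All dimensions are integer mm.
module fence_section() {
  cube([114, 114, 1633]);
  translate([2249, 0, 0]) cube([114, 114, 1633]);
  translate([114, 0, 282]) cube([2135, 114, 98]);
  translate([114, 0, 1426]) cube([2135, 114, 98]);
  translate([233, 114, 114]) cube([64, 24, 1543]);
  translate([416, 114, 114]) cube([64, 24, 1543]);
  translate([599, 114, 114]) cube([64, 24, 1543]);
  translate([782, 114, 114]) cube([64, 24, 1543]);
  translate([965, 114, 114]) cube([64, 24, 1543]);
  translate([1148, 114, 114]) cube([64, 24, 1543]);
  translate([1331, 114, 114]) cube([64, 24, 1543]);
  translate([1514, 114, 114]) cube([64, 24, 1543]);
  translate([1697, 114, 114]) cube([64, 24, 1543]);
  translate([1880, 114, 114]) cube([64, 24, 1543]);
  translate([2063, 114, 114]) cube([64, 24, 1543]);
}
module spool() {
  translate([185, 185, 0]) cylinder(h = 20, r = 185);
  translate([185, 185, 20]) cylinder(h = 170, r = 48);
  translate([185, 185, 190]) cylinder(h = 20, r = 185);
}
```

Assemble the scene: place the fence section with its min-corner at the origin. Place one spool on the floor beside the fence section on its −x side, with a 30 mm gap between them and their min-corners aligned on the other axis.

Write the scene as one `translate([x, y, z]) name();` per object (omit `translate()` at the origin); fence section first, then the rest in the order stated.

fence_section();
translate([-400, 0, 0]) spool();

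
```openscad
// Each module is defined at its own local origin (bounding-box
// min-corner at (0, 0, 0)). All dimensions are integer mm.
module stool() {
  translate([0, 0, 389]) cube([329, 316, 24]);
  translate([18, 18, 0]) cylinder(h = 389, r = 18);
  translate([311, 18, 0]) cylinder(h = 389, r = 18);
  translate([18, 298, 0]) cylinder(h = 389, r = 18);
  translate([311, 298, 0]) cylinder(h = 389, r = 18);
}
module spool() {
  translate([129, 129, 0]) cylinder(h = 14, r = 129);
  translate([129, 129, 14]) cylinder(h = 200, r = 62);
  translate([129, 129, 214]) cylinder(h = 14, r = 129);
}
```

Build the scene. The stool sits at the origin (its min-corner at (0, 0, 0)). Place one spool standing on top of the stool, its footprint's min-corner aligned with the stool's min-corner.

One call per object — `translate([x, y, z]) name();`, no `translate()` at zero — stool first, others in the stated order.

stool();
translate([0, 0, 413]) spool();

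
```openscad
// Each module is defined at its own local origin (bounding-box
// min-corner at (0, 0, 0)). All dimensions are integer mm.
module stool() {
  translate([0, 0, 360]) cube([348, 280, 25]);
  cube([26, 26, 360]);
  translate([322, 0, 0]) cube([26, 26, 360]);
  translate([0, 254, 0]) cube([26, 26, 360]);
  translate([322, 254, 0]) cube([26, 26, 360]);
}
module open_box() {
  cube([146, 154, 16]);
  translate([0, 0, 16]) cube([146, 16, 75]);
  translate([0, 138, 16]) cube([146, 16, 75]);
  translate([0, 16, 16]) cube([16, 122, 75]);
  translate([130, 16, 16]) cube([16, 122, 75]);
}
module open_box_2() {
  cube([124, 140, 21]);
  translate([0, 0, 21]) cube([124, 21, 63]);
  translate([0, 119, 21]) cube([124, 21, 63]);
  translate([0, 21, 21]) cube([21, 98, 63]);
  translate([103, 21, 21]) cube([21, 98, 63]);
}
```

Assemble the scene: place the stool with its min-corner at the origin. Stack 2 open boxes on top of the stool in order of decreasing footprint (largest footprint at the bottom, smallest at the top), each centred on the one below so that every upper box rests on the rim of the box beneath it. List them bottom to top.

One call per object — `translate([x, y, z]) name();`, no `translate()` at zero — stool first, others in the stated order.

stool();
translate([101, 63, 385]) open_box();
translate([112, 70, 476]) open_box_2();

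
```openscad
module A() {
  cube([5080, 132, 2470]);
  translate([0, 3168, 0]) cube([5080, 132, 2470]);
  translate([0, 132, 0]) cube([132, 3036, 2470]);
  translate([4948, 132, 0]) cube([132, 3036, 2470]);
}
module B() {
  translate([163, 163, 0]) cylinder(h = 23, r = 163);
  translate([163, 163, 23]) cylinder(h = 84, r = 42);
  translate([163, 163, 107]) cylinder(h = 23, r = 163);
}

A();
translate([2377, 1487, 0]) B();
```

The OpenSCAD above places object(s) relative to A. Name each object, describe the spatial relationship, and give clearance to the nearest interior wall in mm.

A is a house frame. B is a spool. The spool sits inside the house frame, centred. The clearance to the nearest interior wall is 1355 mm.

Clearances: x = 2245, y = 1355; minimum 1355 mm.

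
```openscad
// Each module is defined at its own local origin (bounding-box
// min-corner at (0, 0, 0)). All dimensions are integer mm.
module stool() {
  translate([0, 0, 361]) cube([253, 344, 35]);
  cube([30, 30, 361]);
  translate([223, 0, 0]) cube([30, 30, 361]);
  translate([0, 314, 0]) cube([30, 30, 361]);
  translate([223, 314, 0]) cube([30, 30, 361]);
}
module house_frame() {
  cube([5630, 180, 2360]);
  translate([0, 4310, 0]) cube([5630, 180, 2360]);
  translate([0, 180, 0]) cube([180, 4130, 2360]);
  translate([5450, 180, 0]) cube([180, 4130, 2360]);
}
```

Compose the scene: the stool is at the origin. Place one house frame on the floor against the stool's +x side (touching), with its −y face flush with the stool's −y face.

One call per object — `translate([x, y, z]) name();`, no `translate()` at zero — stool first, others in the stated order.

stool();
translate([253, 0, 0]) house_frame();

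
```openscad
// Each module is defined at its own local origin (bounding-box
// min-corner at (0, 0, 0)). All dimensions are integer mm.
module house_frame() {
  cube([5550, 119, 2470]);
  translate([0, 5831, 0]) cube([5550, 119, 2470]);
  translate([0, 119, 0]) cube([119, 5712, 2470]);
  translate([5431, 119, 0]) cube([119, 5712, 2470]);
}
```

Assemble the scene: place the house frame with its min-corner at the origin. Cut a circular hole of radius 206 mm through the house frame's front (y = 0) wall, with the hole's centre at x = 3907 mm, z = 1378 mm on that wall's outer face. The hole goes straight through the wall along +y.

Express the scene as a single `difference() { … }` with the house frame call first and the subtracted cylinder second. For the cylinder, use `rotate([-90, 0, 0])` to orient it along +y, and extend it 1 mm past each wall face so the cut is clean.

difference() {
  house_frame();
  translate([3907, -1, 1378]) rotate([-90, 0, 0]) cylinder(h = 121, r = 206);
}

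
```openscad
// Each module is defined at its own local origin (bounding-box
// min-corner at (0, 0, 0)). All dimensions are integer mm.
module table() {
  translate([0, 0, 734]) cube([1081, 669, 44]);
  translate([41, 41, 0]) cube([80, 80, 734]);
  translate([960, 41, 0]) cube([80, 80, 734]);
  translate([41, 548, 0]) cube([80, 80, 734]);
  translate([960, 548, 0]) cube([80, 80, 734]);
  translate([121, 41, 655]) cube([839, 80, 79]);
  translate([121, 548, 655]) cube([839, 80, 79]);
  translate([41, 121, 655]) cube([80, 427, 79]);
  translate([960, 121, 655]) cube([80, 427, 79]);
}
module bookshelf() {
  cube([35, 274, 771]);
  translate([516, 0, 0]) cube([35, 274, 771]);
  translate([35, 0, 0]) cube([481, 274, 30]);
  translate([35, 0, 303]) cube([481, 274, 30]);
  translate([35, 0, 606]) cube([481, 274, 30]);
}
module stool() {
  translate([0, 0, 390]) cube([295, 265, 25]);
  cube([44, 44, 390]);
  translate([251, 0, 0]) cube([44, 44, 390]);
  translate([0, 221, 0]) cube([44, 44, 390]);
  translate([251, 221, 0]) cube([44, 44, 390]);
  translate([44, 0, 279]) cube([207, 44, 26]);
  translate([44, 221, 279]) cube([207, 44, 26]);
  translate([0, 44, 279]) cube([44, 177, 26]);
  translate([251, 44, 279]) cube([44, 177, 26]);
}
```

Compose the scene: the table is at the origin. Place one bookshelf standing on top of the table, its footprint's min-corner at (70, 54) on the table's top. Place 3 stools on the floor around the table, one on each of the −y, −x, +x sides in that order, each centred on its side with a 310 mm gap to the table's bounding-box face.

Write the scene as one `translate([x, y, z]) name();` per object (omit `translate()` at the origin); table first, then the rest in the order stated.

table();
translate([70, 54, 778]) bookshelf();
translate([393, -575, 0]) stool();
translate([-605, 202, 0]) stool();
translate([1391, 202, 0]) stool();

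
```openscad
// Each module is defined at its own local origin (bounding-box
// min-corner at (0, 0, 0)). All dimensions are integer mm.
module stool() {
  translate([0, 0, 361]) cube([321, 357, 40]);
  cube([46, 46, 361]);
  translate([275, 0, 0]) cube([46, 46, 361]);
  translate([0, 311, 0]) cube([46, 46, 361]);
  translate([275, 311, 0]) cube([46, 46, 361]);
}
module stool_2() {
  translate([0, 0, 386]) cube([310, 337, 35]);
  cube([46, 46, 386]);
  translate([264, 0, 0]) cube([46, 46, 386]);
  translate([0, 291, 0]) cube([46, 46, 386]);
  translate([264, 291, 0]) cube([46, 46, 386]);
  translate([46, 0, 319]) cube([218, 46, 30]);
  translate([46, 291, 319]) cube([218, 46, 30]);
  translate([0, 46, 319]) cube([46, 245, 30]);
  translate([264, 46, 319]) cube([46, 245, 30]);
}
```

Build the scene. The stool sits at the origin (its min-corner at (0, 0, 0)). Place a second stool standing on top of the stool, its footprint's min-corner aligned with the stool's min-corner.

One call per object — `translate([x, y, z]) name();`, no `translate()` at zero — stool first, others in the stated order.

stool();
translate([0, 0, 401]) stool_2();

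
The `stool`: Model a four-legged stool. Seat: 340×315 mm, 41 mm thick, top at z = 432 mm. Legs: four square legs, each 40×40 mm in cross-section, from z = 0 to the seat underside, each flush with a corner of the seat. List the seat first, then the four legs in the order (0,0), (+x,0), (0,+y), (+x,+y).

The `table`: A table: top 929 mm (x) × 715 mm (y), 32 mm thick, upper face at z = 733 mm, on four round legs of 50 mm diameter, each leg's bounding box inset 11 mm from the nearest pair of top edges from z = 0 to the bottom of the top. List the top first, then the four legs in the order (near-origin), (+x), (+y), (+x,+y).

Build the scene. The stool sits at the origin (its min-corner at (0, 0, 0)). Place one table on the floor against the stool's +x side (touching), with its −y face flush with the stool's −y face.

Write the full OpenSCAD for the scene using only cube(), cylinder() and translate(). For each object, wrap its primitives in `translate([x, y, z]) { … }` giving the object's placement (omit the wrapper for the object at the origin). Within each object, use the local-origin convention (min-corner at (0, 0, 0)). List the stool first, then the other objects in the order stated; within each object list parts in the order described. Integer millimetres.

translate([0, 0, 391]) cube([340, 315, 41]);
cube([40, 40, 391]);
translate([300, 0, 0]) cube([40, 40, 391]);
translate([0, 275, 0]) cube([40, 40, 391]);
translate([300, 275, 0]) cube([40, 40, 391]);
translate([340, 0, 0]) {
  translate([0, 0, 701]) cube([929, 715, 32]);
  translate([36, 36, 0]) cylinder(h = 701, r = 25);
  translate([893, 36, 0]) cylinder(h = 701, r = 25);
  translate([36, 679, 0]) cylinder(h = 701, r = 25);
  translate([893, 679, 0]) cylinder(h = 701, r = 25);
}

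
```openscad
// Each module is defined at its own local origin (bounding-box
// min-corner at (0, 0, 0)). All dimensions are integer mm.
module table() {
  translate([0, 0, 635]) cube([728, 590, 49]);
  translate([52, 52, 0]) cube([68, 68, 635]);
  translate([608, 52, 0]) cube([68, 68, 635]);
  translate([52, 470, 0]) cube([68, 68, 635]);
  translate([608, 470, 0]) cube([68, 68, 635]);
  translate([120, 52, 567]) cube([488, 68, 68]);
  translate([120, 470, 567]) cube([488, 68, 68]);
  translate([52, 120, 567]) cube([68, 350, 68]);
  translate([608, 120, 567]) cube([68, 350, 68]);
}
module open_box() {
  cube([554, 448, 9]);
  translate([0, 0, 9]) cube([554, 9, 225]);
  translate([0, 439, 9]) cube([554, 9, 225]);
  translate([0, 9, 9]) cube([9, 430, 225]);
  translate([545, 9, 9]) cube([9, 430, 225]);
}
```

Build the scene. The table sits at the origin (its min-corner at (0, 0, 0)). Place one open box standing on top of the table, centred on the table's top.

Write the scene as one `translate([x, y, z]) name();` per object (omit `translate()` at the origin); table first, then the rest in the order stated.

table();
translate([87, 71, 684]) open_box();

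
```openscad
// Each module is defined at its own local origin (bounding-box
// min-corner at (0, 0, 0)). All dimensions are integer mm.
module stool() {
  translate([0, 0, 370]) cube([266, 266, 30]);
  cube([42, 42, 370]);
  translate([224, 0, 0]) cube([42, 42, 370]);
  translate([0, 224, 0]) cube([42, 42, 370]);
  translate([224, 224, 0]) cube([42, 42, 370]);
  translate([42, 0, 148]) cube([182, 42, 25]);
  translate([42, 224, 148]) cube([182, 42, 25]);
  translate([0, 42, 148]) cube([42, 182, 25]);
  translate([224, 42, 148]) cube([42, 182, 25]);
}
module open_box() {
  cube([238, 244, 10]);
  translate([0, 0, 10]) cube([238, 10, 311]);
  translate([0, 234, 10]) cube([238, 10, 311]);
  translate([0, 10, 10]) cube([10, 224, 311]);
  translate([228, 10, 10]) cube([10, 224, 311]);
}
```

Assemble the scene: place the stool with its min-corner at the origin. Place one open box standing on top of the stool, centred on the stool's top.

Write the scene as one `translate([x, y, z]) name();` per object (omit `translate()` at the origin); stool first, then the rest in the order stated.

stool();
translate([14, 11, 400]) open_box();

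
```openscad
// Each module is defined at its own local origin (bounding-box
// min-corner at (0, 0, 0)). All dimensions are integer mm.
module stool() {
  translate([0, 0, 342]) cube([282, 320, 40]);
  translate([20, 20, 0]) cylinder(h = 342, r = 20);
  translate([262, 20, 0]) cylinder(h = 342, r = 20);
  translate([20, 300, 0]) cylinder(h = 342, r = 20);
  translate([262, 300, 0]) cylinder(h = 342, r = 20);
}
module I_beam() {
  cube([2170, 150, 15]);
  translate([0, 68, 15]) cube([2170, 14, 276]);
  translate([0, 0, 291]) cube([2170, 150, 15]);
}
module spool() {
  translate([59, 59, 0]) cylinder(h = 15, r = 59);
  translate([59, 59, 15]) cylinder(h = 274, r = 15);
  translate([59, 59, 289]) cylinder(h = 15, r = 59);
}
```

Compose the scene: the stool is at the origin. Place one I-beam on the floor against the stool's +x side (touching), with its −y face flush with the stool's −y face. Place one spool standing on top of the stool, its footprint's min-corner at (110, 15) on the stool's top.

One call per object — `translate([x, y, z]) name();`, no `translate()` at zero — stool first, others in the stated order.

stool();
translate([282, 0, 0]) I_beam();
translate([110, 15, 382]) spool();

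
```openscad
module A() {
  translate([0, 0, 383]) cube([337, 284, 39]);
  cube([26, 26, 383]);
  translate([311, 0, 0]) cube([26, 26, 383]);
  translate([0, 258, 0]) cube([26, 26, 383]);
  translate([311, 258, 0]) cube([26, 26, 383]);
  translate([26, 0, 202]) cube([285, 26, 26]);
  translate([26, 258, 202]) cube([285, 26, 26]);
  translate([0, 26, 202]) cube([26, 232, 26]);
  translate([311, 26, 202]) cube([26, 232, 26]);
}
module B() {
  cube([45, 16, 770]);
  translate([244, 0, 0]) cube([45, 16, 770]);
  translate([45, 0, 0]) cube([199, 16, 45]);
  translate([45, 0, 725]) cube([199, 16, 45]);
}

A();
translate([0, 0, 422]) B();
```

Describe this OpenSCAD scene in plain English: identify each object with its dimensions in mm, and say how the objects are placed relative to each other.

A is a four-legged stool. The seat is a 337×284×39 mm slab whose top surface is at z = 422 mm; four square legs, each 26×26 mm in cross-section, run from the floor (z = 0) to the underside of the seat, each flush with a corner of the seat. Four stretchers, 26 mm wide and 26 mm tall, connect adjacent legs with their undersides at z = 202 mm, each running between the inner faces of the legs it joins and aligned with the legs' outer faces on the other axis.

B is a picture frame with a 199×680 mm rectangular opening (x by z) and a uniform 45 mm border on every side. Frame depth is 16 mm along y. It is built from two vertical stiles running the full outside height and two horizontal rails spanning the gap between the stiles.

The picture frame is on top of the stool.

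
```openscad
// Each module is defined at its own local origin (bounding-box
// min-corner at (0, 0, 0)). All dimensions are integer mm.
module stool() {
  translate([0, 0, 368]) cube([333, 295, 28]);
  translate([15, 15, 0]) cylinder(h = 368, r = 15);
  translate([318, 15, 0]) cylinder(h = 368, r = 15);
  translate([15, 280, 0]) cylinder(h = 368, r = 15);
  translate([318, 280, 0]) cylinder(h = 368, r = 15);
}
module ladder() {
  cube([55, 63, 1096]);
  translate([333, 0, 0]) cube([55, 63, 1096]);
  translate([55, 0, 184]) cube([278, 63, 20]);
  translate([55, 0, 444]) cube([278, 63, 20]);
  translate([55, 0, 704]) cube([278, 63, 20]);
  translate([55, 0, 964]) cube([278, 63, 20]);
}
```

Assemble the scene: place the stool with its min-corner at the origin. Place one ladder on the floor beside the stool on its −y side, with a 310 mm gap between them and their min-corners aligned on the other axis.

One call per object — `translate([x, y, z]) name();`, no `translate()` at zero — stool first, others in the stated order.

stool();
translate([0, -373, 0]) ladder();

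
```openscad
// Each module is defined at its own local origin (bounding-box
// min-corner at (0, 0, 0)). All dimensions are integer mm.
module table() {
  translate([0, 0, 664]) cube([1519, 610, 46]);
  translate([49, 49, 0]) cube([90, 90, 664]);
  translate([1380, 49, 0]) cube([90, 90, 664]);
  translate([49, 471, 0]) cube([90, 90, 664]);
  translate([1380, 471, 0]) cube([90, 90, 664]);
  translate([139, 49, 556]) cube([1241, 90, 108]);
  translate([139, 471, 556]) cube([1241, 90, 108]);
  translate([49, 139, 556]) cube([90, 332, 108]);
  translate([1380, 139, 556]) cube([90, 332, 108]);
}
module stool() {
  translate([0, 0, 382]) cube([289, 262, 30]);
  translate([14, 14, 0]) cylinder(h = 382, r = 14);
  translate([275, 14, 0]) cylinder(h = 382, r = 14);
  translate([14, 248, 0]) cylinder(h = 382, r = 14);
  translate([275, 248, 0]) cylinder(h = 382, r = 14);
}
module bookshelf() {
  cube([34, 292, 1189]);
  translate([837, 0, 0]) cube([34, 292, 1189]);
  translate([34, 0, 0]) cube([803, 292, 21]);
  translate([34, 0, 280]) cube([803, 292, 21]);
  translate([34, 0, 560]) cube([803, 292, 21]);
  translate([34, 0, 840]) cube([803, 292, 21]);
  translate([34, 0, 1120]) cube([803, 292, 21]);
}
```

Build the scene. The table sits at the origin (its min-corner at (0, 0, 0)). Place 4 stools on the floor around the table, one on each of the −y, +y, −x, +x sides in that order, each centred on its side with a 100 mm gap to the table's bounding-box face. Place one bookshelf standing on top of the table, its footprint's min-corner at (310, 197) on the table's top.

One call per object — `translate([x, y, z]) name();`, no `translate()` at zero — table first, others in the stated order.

table();
translate([615, -362, 0]) stool();
translate([615, 710, 0]) stool();
translate([-389, 174, 0]) stool();
translate([1619, 174, 0]) stool();
translate([310, 197, 710]) bookshelf();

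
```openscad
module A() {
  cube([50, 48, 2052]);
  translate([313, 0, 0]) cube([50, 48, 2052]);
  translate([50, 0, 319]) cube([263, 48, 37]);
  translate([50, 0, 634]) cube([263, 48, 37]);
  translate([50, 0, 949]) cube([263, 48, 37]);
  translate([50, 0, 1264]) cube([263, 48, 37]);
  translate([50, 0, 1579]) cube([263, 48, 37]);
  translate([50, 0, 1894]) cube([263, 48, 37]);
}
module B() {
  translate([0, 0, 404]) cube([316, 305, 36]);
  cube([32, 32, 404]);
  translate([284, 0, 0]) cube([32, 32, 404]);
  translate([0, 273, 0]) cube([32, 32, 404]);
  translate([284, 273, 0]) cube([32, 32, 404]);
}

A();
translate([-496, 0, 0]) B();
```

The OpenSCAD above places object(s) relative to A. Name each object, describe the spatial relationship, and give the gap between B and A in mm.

The stool's nearest face is 180 mm from the ladder's −x face.

A is a ladder. B is a stool. The stool is on the floor beside the ladder on its −x side. The gap between the stool and the ladder is 180 mm.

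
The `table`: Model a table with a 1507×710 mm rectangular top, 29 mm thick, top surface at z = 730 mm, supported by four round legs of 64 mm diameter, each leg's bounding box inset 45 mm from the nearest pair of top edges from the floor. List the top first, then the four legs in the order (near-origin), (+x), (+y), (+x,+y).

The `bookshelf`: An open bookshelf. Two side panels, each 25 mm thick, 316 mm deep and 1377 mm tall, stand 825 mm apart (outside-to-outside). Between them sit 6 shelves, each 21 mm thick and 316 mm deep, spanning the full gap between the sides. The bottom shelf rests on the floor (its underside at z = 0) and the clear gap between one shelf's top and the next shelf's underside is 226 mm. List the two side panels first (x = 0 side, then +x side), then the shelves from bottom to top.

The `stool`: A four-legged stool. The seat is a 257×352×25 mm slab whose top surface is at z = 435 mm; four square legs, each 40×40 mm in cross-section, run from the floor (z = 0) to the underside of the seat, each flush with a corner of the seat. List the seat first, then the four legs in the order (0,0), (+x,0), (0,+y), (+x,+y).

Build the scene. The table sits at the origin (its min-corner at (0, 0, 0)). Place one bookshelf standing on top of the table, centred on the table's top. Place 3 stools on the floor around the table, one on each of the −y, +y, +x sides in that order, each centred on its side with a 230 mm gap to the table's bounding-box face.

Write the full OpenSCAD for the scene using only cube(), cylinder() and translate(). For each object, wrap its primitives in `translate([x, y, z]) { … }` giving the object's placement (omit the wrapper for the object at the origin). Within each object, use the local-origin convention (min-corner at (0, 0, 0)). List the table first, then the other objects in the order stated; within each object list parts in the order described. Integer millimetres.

translate([0, 0, 701]) cube([1507, 710, 29]);
translate([77, 77, 0]) cylinder(h = 701, r = 32);
translate([1430, 77, 0]) cylinder(h = 701, r = 32);
translate([77, 633, 0]) cylinder(h = 701, r = 32);
translate([1430, 633, 0]) cylinder(h = 701, r = 32);
translate([341, 197, 730]) {
  cube([25, 316, 1377]);
  translate([800, 0, 0]) cube([25, 316, 1377]);
  translate([25, 0, 0]) cube([775, 316, 21]);
  translate([25, 0, 247]) cube([775, 316, 21]);
  translate([25, 0, 494]) cube([775, 316, 21]);
  translate([25, 0, 741]) cube([775, 316, 21]);
  translate([25, 0, 988]) cube([775, 316, 21]);
  translate([25, 0, 1235]) cube([775, 316, 21]);
}
translate([625, -582, 0]) {
  translate([0, 0, 410]) cube([257, 352, 25]);
  cube([40, 40, 410]);
  translate([217, 0, 0]) cube([40, 40, 410]);
  translate([0, 312, 0]) cube([40, 40, 410]);
  translate([217, 312, 0]) cube([40, 40, 410]);
}
translate([625, 940, 0]) {
  translate([0, 0, 410]) cube([257, 352, 25]);
  cube([40, 40, 410]);
  translate([217, 0, 0]) cube([40, 40, 410]);
  translate([0, 312, 0]) cube([40, 40, 410]);
  translate([217, 312, 0]) cube([40, 40, 410]);
}
translate([1737, 179, 0]) {
  translate([0, 0, 410]) cube([257, 352, 25]);
  cube([40, 40, 410]);
  translate([217, 0, 0]) cube([40, 40, 410]);
  translate([0, 312, 0]) cube([40, 40, 410]);
  translate([217, 312, 0]) cube([40, 40, 410]);
}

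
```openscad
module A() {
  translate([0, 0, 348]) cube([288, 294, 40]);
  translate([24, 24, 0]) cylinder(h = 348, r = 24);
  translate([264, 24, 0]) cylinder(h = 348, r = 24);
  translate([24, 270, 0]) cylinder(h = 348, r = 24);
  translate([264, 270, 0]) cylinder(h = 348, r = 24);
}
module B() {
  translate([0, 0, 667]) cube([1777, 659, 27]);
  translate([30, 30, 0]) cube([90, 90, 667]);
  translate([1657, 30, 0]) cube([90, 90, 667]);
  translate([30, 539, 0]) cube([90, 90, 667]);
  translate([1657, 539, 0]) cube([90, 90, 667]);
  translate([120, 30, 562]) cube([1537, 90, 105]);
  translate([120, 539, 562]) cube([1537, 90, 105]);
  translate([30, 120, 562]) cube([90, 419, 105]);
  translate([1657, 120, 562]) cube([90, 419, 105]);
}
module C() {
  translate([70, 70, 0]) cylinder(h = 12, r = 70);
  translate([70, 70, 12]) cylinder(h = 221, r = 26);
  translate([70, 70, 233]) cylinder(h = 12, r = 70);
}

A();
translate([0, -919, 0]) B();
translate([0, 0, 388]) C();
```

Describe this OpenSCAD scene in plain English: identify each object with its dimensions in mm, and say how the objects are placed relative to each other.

A is a four-legged stool. The seat is a 288×294×40 mm slab whose top surface is at z = 388 mm; four round legs, each 48 mm in diameter, run from the floor (z = 0) to the underside of the seat, each leg's axis is inset half a diameter from the nearest pair of seat edges (so the leg's bounding box is flush with the corner).

B is a table with a 1777×659 mm rectangular top, 27 mm thick, top surface at z = 694 mm, supported by four 90×90 mm square legs, each inset 30 mm from the nearest pair of top edges, running from the floor. Four apron rails, 90 mm thick and 105 mm tall, run between adjacent legs with their top edges flush with the underside of the top and their outer faces flush with the legs' outer faces.

C is a spool: two coaxial disc flanges of radius 70 mm and thickness 12 mm, joined by a core cylinder of radius 26 mm and height 221 mm. The lower flange rests on z = 0 and the three cylinders share a vertical axis.

The table is on the floor beside the stool on its −y side. The spool is on top of the stool.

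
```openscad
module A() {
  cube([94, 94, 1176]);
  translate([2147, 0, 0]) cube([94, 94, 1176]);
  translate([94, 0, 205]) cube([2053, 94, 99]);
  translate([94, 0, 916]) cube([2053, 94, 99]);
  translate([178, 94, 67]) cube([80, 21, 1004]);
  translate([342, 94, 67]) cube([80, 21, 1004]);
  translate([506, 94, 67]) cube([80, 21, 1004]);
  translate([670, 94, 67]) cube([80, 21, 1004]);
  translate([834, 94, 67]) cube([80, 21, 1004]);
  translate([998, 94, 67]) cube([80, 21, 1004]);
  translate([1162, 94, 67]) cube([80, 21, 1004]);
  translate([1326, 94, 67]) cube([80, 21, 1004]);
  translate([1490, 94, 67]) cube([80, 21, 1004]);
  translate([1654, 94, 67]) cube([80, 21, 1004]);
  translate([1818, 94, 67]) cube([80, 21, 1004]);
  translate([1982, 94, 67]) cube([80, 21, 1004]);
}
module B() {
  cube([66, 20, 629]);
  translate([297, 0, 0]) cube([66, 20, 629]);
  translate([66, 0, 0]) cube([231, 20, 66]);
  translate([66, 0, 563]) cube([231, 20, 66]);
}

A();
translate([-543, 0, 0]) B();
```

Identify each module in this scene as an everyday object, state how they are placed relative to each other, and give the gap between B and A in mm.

A is a fence section. B is a picture frame. The picture frame is on the floor beside the fence section on its −x side. The gap between the picture frame and the fence section is 180 mm.

The picture frame's nearest face is 180 mm from the fence section's −x face.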